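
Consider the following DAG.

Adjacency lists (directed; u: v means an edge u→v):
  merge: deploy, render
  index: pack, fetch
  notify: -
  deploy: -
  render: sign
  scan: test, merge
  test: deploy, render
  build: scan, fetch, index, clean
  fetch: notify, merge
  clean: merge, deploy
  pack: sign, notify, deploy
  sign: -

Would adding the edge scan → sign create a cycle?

No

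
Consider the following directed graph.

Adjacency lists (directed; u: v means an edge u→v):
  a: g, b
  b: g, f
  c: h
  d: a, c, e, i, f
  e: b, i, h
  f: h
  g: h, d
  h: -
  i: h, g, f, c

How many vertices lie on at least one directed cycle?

6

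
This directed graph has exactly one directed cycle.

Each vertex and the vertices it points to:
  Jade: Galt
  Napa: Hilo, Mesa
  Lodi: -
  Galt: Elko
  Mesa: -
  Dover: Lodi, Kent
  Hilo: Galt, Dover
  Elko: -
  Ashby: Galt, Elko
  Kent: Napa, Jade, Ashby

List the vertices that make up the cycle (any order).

DFS with gray/black marking from Kent:
Kent gray
  Napa gray
    Hilo gray
      Galt gray
        Elko gray
        Elko black
      Galt black
      Dover gray
        Lodi gray
        Lodi black
        Dover→Kent: Kent is gray → back edge
Back edge closes the cycle Kent → Napa → Hilo → Dover → Kent; its vertices are {Hilo, Kent, Napa, Dover}.

Hilo, Kent, Napa, Dover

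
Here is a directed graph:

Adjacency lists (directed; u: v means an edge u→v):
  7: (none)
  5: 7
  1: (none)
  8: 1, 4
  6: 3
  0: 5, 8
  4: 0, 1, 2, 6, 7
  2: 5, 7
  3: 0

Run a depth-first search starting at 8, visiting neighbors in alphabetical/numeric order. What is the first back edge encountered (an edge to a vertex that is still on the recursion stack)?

DFS from 8 (visiting neighbors in alphabetical/numeric order); mark gray on enter, black on exit:
8 gray
  1 gray
  1 black
  4 gray
    0 gray
      5 gray
        7 gray
        7 black
      5 black
      0→8: 8 is gray → back edge
First back edge: 0 → 8.

0→8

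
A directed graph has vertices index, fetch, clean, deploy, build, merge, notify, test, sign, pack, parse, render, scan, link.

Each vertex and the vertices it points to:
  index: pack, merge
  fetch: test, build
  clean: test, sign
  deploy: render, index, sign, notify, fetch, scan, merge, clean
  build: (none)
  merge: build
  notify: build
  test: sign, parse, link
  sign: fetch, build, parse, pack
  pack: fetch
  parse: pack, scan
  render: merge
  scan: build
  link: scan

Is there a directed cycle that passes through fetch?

fetch is on a cycle iff fetch can reach itself via ≥1 edge.
fetch → test → sign → fetch — yes.

Yes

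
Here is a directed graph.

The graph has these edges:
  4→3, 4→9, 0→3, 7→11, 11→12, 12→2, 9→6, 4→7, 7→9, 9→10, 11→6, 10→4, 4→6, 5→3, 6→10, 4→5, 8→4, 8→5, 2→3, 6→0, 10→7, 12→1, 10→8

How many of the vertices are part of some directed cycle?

7

A vertex is on a directed cycle iff it belongs to a strongly connected component of size ≥ 2 (or has a self-loop).
The vertices on cycles are {4, 6, 7, 8, 9, 10, 11} — 7 in total.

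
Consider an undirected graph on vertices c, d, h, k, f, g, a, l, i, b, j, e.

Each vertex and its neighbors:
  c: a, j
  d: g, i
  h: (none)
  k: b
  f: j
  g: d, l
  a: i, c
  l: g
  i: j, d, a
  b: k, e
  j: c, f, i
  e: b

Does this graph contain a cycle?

Yes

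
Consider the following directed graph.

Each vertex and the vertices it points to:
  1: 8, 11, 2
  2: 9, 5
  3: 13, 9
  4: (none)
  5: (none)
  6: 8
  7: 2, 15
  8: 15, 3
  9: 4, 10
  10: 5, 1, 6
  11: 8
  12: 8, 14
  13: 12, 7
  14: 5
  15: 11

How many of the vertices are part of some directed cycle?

A vertex is on a directed cycle iff it belongs to a strongly connected component of size ≥ 2 (or has a self-loop).
The vertices on cycles are {1, 2, 3, 6, 7, 8, 9, 10, 11, 12, 13, 15} — 12 in total.

12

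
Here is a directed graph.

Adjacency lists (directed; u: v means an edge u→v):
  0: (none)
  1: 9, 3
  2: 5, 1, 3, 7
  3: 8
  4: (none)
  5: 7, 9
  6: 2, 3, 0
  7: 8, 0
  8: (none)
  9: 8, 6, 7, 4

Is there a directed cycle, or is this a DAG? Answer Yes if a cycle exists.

Yes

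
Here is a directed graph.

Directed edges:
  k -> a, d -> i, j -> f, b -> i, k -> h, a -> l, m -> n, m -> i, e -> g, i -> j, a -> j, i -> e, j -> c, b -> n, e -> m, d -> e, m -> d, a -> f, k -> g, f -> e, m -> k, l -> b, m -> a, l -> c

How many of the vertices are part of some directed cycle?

10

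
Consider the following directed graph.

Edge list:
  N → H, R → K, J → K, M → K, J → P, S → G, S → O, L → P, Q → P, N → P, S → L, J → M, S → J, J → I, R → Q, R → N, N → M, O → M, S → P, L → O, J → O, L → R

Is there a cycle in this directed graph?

DFS with white/gray/black marking, starting from O:
O gray
  M gray
    K gray
    K black
  M black
O black
G gray
G black
H gray
H black
I gray
I black
J gray
  J→O: O black — skip
  J→K: K black — skip
  J→I: I black — skip
  J→M: M black — skip
  P gray
  P black
J black
L gray
  R gray
    R→K: K black — skip
    N gray
      N→H: H black — skip
      N→M: M black — skip
      N→P: P black — skip
    N black
    Q gray
      Q→P: P black — skip
    Q black
  R black
  L→O: O black — skip
  L→P: P black — skip
L black
S gray
  S→P: P black — skip
  S→G: G black — skip
  S→O: O black — skip
  S→L: L black — skip
  S→J: J black — skip
S black
Every edge goes to a white or black vertex — no back edge, so the graph is acyclic.

No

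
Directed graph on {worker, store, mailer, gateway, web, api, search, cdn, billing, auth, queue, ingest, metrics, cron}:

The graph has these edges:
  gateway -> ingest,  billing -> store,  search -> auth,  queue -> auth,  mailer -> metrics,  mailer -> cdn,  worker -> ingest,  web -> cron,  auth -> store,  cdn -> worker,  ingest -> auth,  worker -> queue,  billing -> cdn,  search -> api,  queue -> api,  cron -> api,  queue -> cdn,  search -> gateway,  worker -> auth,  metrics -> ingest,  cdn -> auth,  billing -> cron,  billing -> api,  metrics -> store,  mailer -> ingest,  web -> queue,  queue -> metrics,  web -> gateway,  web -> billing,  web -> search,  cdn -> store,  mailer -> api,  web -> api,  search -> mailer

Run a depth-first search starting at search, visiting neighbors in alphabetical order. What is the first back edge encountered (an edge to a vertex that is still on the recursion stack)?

DFS from search (visiting neighbors in alphabetical order); mark gray on enter, black on exit:
search gray
  api gray
  api black
  auth gray
    store gray
    store black
  auth black
  gateway gray
    ingest gray
      ingest→auth: auth black — skip
    ingest black
  gateway black
  mailer gray
    mailer→api: api black — skip
    cdn gray
      cdn→auth: auth black — skip
      cdn→store: store black — skip
      worker gray
        worker→auth: auth black — skip
        worker→ingest: ingest black — skip
        queue gray
          queue→api: api black — skip
          queue→auth: auth black — skip
          queue→cdn: cdn is gray → back edge
First back edge: queue → cdn.

queue→cdn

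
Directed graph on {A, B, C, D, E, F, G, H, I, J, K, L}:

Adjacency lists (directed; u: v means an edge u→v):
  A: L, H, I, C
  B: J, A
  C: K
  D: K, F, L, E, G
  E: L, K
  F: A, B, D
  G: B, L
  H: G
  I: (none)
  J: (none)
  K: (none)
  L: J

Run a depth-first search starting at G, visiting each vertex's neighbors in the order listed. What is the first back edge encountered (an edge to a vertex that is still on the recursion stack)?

H→G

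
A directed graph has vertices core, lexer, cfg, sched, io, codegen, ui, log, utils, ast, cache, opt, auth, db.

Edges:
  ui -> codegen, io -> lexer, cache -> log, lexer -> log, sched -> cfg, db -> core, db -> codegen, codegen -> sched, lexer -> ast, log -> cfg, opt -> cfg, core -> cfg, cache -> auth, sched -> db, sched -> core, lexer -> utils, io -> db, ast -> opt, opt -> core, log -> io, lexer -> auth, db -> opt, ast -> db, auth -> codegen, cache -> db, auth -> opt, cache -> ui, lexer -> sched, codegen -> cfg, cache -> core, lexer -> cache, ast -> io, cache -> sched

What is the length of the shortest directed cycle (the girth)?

3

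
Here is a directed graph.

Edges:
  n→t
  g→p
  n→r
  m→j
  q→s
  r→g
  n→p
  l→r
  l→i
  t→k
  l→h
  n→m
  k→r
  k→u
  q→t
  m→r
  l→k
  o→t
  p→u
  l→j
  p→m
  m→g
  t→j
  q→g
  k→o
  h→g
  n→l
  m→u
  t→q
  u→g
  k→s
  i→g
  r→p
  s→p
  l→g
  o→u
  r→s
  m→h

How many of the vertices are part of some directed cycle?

A vertex is on a directed cycle iff it belongs to a strongly connected component of size ≥ 2 (or has a self-loop).
The vertices on cycles are {g, h, k, m, o, p, q, r, s, t, u} — 11 in total.

11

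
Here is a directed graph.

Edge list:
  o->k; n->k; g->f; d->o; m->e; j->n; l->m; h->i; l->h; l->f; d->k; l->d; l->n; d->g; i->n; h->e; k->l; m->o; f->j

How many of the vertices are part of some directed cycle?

A vertex is on a directed cycle iff it belongs to a strongly connected component of size ≥ 2 (or has a self-loop).
The vertices on cycles are {d, f, g, h, i, j, k, l, m, n, o} — 11 in total.

11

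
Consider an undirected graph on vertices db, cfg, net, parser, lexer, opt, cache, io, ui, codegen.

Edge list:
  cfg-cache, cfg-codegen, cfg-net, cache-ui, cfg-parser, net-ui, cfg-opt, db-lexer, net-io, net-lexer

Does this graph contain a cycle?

Yes

DFS, tracking each vertex's parent; an edge to a visited non-parent vertex closes a cycle.
Start from io:
visit io (parent –)
  visit net (parent io)
    net–io: parent, skip
    visit cfg (parent net)
      cfg–net: parent, skip
      visit codegen (parent cfg)
        codegen–cfg: parent, skip
      visit cache (parent cfg)
        cache–cfg: parent, skip
        visit ui (parent cache)
          ui–net: net visited and ≠ parent → cycle
Cycle: net – cfg – cache – ui – net.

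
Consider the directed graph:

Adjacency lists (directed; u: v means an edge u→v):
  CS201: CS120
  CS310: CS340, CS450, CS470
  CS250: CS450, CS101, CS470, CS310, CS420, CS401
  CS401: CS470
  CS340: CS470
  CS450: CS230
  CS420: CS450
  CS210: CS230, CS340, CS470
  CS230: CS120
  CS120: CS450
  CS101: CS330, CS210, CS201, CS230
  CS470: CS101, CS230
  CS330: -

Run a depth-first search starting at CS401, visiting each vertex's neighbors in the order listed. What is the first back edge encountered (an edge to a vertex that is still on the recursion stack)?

DFS from CS401 (visiting each vertex's neighbors in the order listed); mark gray on enter, black on exit:
CS401 gray
  CS470 gray
    CS101 gray
      CS330 gray
      CS330 black
      CS210 gray
        CS230 gray
          CS120 gray
            CS450 gray
              CS450→CS230: CS230 is gray → back edge
First back edge: CS450 → CS230.

CS450->CS230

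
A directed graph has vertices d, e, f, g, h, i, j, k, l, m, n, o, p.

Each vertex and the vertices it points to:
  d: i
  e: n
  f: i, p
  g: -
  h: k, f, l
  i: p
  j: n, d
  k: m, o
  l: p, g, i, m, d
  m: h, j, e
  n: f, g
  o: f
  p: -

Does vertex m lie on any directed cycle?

Yes

m is on a cycle iff m can reach itself via ≥1 edge.
m → h → k → m — yes.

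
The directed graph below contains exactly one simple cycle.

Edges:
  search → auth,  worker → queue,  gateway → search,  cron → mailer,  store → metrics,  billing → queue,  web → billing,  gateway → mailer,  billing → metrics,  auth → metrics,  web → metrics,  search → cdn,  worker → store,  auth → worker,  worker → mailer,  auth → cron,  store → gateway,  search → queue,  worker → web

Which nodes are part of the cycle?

auth, store, search, worker, gateway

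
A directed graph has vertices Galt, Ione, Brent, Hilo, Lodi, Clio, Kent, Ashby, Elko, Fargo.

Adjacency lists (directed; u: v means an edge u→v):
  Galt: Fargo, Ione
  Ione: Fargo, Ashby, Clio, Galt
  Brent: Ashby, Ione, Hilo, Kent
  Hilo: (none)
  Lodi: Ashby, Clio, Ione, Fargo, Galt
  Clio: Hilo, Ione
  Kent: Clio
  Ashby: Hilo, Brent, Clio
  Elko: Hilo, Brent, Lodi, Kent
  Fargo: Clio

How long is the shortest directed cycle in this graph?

For each vertex v, BFS finds the shortest path from v back to v.
The shortest such closed walk is Brent → Ashby → Brent, length 2.

2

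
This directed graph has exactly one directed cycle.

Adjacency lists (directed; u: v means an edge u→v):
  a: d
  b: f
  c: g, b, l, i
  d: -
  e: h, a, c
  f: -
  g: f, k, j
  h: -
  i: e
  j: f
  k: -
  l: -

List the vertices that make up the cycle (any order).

DFS with gray/black marking from i:
i gray
  e gray
    h gray
    h black
    a gray
      d gray
      d black
    a black
    c gray
      g gray
        f gray
        f black
        k gray
        k black
        j gray
          j→f: f black — skip
        j black
      g black
      b gray
        b→f: f black — skip
      b black
      l gray
      l black
      c→i: i is gray → back edge
Back edge closes the cycle i → e → c → i; its vertices are {c, e, i}.

c, e, i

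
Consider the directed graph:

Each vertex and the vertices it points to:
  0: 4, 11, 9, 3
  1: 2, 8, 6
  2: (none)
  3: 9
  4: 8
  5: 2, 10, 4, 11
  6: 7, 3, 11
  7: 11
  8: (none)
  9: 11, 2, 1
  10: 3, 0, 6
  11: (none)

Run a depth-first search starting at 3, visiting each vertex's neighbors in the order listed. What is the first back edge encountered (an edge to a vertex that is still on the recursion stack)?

6->3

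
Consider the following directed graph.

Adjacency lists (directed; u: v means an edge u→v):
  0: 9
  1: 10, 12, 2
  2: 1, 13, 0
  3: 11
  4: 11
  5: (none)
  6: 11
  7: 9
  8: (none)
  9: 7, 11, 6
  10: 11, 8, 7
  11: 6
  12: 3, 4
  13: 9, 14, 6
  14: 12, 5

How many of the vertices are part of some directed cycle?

6

A vertex is on a directed cycle iff it belongs to a strongly connected component of size ≥ 2 (or has a self-loop).
The vertices on cycles are {1, 2, 6, 7, 9, 11} — 6 in total.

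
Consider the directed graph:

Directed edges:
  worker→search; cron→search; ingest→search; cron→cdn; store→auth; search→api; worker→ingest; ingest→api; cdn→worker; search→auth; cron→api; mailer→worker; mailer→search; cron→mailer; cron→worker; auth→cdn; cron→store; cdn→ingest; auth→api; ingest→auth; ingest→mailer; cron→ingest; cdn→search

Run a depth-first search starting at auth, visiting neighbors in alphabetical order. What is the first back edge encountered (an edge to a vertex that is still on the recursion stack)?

ingest→auth

DFS from auth (visiting neighbors in alphabetical order); mark gray on enter, black on exit:
auth gray
  api gray
  api black
  cdn gray
    ingest gray
      ingest→api: api black — skip
      ingest→auth: auth is gray → back edge
First back edge: ingest → auth.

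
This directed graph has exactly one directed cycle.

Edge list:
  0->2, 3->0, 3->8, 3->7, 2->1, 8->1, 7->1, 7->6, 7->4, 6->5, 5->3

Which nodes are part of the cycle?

3, 5, 6, 7

DFS with gray/black marking from 3:
3 gray
  0 gray
    2 gray
      1 gray
      1 black
    2 black
  0 black
  7 gray
    7→1: 1 black — skip
    6 gray
      5 gray
        5→3: 3 is gray → back edge
Back edge closes the cycle 3 → 7 → 6 → 5 → 3; its vertices are {3, 5, 6, 7}.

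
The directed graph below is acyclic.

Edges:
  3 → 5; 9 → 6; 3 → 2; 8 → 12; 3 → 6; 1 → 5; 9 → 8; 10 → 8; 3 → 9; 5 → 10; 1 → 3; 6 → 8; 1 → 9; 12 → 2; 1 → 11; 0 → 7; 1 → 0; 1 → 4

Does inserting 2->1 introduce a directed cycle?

Adding 2→1 creates a cycle iff 1 can already reach 2.
Path from 1: 1 → 3 → 2.
So 1 → … → 2 → 1 is a cycle.

Yes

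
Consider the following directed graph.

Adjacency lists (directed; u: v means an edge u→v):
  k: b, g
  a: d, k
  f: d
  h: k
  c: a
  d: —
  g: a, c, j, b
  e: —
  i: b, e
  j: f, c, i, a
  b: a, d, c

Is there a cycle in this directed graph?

DFS with white/gray/black marking, starting from h:
h gray
  k gray
    b gray
      a gray
        d gray
        d black
        a→k: k is gray → back edge
Back edge found, so a cycle exists: k → b → a → k.

Yes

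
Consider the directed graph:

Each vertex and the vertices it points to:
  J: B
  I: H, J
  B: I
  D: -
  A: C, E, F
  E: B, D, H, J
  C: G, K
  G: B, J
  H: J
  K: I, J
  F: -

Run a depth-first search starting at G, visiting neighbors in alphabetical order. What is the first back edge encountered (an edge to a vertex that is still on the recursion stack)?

J->B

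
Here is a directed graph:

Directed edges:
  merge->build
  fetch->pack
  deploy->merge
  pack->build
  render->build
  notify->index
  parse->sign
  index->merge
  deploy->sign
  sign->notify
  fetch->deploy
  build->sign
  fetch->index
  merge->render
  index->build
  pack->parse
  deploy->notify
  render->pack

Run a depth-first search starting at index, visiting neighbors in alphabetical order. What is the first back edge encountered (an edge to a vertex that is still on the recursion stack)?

notify->index

DFS from index (visiting neighbors in alphabetical order); mark gray on enter, black on exit:
index gray
  build gray
    sign gray
      notify gray
        notify→index: index is gray → back edge
First back edge: notify → index.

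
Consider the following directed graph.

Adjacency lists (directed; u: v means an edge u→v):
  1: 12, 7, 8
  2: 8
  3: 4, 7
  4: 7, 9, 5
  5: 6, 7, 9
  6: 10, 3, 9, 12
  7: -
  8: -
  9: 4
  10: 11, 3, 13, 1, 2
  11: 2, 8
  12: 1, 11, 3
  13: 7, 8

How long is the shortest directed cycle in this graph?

2

For each vertex v, BFS finds the shortest path from v back to v.
The shortest such closed walk is 12 → 1 → 12, length 2.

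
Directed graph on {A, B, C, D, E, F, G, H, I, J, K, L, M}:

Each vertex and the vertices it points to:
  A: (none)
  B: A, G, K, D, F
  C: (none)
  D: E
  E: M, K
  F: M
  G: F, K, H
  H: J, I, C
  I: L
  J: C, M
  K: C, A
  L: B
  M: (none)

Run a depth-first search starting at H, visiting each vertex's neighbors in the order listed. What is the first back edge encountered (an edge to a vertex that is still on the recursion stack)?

DFS from H (visiting each vertex's neighbors in the order listed); mark gray on enter, black on exit:
H gray
  J gray
    C gray
    C black
    M gray
    M black
  J black
  I gray
    L gray
      B gray
        A gray
        A black
        G gray
          F gray
            F→M: M black — skip
          F black
          K gray
            K→C: C black — skip
            K→A: A black — skip
          K black
          G→H: H is gray → back edge
First back edge: G → H.

G->H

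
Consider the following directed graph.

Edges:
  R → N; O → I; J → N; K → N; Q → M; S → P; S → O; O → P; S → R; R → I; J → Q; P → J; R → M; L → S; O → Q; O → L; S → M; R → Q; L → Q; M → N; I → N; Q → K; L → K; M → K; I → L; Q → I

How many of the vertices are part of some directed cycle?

8

A vertex is on a directed cycle iff it belongs to a strongly connected component of size ≥ 2 (or has a self-loop).
The vertices on cycles are {I, J, L, O, P, Q, R, S} — 8 in total.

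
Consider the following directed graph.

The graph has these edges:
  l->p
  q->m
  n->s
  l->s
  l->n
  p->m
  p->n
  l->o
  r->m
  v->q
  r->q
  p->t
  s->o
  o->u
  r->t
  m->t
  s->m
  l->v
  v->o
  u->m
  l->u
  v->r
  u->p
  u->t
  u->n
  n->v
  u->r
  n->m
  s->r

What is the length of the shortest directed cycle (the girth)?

For each vertex v, BFS finds the shortest path from v back to v.
The shortest such closed walk is s → o → u → n → s, length 4.

4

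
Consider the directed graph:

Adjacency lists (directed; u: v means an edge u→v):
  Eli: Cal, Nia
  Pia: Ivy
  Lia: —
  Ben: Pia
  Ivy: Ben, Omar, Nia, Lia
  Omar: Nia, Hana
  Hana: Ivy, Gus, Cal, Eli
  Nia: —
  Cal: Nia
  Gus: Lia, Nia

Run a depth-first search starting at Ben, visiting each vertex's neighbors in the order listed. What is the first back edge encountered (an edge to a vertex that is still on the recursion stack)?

DFS from Ben (visiting each vertex's neighbors in the order listed); mark gray on enter, black on exit:
Ben gray
  Pia gray
    Ivy gray
      Ivy→Ben: Ben is gray → back edge
First back edge: Ivy → Ben.

Ivy->Ben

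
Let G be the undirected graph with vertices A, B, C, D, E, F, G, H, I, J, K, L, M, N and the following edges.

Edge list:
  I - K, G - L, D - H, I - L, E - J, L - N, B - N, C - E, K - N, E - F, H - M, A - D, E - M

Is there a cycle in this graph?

DFS, tracking each vertex's parent; an edge to a visited non-parent vertex closes a cycle.
Start from J:
visit J (parent –)
  visit E (parent J)
    visit C (parent E)
      C–E: parent, skip
    visit M (parent E)
      M–E: parent, skip
      visit H (parent M)
        visit D (parent H)
          visit A (parent D)
            A–D: parent, skip
          D–H: parent, skip
        H–M: parent, skip
    E–J: parent, skip
    visit F (parent E)
      F–E: parent, skip
visit B (parent –)
  visit N (parent B)
    visit K (parent N)
      K–N: parent, skip
      visit I (parent K)
        visit L (parent I)
          visit G (parent L)
            G–L: parent, skip
          L–N: N visited and ≠ parent → cycle
Cycle: N – K – I – L – N.

Yes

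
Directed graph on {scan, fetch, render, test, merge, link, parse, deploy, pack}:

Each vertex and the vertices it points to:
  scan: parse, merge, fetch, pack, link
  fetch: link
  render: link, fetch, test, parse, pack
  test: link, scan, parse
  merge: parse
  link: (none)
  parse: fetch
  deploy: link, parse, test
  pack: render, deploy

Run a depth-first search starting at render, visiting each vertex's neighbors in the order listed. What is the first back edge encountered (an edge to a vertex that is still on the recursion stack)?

DFS from render (visiting each vertex's neighbors in the order listed); mark gray on enter, black on exit:
render gray
  link gray
  link black
  fetch gray
    fetch→link: link black — skip
  fetch black
  test gray
    test→link: link black — skip
    scan gray
      parse gray
        parse→fetch: fetch black — skip
      parse black
      merge gray
        merge→parse: parse black — skip
      merge black
      scan→fetch: fetch black — skip
      pack gray
        pack→render: render is gray → back edge
First back edge: pack → render.

pack->render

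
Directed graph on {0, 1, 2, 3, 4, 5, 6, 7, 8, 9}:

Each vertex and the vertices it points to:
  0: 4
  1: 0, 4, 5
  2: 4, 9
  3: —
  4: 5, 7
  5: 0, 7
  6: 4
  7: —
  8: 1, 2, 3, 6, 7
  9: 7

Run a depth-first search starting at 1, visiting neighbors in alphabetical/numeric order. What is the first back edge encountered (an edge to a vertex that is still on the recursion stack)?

DFS from 1 (visiting neighbors in alphabetical/numeric order); mark gray on enter, black on exit:
1 gray
  0 gray
    4 gray
      5 gray
        5→0: 0 is gray → back edge
First back edge: 5 → 0.

5→0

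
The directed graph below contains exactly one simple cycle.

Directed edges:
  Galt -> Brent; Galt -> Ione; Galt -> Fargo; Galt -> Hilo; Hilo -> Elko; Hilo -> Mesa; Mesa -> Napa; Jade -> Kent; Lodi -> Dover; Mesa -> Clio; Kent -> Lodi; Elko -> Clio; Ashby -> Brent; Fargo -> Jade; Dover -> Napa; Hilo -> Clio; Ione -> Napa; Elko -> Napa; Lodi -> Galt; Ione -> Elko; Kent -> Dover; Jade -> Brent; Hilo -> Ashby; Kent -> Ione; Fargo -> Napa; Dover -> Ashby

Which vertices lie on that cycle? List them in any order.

Galt, Jade, Kent, Lodi, Fargo

DFS with gray/black marking from Kent:
Kent gray
  Lodi gray
    Dover gray
      Ashby gray
        Brent gray
        Brent black
      Ashby black
      Napa gray
      Napa black
    Dover black
    Galt gray
      Ione gray
        Ione→Napa: Napa black — skip
        Elko gray
          Elko→Napa: Napa black — skip
          Clio gray
          Clio black
        Elko black
      Ione black
      Fargo gray
        Fargo→Napa: Napa black — skip
        Jade gray
          Jade→Kent: Kent is gray → back edge
Back edge closes the cycle Kent → Lodi → Galt → Fargo → Jade → Kent; its vertices are {Galt, Jade, Kent, Lodi, Fargo}.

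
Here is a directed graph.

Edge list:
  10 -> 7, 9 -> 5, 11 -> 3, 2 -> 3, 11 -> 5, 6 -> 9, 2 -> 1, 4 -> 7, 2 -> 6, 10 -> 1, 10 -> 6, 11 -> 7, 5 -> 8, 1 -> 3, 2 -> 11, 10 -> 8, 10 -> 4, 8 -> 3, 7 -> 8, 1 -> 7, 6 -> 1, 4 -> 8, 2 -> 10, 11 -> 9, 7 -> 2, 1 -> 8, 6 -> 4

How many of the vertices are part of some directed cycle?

7

A vertex is on a directed cycle iff it belongs to a strongly connected component of size ≥ 2 (or has a self-loop).
The vertices on cycles are {1, 2, 4, 6, 7, 10, 11} — 7 in total.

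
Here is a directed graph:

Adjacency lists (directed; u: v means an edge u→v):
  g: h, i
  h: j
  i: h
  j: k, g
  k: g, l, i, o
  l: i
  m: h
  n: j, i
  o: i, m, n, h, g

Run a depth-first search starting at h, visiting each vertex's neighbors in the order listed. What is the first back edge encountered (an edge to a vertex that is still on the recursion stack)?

DFS from h (visiting each vertex's neighbors in the order listed); mark gray on enter, black on exit:
h gray
  j gray
    k gray
      g gray
        g→h: h is gray → back edge
First back edge: g → h.

g→h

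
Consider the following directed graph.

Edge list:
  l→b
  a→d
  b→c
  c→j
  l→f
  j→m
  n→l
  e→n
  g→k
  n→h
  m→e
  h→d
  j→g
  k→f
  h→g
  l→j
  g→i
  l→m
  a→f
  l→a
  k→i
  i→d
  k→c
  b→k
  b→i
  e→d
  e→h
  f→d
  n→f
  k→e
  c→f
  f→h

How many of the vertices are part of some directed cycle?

12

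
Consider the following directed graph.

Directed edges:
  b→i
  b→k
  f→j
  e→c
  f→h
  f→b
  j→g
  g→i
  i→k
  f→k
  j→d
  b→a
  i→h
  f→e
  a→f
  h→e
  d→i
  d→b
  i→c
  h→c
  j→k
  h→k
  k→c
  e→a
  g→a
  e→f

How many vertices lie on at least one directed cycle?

A vertex is on a directed cycle iff it belongs to a strongly connected component of size ≥ 2 (or has a self-loop).
The vertices on cycles are {a, b, d, e, f, g, h, i, j} — 9 in total.

9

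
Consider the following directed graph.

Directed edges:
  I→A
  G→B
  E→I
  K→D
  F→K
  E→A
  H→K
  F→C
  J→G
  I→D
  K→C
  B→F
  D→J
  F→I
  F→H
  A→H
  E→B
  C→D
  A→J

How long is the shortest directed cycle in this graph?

For each vertex v, BFS finds the shortest path from v back to v.
The shortest such closed walk is B → F → K → D → J → G → B, length 6.

6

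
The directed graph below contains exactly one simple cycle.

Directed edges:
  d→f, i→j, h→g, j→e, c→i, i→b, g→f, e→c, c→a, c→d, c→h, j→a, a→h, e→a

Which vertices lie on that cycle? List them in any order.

DFS with gray/black marking from c:
c gray
  d gray
    f gray
    f black
  d black
  i gray
    j gray
      e gray
        a gray
          h gray
            g gray
              g→f: f black — skip
            g black
          h black
        a black
        e→c: c is gray → back edge
Back edge closes the cycle c → i → j → e → c; its vertices are {c, e, i, j}.

c, e, i, j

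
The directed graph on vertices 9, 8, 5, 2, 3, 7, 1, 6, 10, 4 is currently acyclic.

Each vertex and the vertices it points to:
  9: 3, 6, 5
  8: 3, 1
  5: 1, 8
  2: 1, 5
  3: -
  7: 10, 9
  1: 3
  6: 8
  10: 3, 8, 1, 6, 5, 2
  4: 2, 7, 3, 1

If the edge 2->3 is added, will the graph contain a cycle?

No

Adding 2→3 creates a cycle iff 3 can already reach 2.
Explore from 3: no path reaches 2. The graph stays acyclic.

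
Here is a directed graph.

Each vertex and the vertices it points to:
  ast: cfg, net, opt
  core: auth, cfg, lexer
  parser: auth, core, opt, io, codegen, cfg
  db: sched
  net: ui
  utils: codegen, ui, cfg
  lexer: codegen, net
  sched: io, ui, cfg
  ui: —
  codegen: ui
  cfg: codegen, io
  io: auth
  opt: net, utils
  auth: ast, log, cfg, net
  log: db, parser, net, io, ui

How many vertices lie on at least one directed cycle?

11

A vertex is on a directed cycle iff it belongs to a strongly connected component of size ≥ 2 (or has a self-loop).
The vertices on cycles are {db, io, ast, cfg, log, opt, auth, core, sched, utils, parser} — 11 in total.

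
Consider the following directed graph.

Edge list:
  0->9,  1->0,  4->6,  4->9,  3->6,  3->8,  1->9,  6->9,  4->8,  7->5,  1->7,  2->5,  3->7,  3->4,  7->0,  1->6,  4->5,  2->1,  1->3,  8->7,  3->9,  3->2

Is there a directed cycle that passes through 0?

No

0 lies on a cycle iff there is a path from 0 back to itself.
Exploring from 0, it never reaches itself; equivalently, its strongly connected component is a singleton.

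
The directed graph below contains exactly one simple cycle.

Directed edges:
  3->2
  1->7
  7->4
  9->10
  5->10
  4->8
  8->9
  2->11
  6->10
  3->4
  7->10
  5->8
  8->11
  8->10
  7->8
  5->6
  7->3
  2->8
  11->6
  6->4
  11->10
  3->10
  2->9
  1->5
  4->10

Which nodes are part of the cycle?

4, 6, 8, 11

DFS with gray/black marking from 4:
4 gray
  10 gray
  10 black
  8 gray
    9 gray
      9→10: 10 black — skip
    9 black
    8→10: 10 black — skip
    11 gray
      11→10: 10 black — skip
      6 gray
        6→10: 10 black — skip
        6→4: 4 is gray → back edge
Back edge closes the cycle 4 → 8 → 11 → 6 → 4; its vertices are {4, 6, 8, 11}.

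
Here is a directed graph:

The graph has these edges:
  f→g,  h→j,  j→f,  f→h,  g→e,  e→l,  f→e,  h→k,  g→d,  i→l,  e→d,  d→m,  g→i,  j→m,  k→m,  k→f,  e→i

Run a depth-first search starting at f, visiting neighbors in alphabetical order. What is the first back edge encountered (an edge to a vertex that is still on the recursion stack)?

DFS from f (visiting neighbors in alphabetical order); mark gray on enter, black on exit:
f gray
  e gray
    d gray
      m gray
      m black
    d black
    i gray
      l gray
      l black
    i black
    e→l: l black — skip
  e black
  g gray
    g→d: d black — skip
    g→e: e black — skip
    g→i: i black — skip
  g black
  h gray
    j gray
      j→f: f is gray → back edge
First back edge: j → f.

j->f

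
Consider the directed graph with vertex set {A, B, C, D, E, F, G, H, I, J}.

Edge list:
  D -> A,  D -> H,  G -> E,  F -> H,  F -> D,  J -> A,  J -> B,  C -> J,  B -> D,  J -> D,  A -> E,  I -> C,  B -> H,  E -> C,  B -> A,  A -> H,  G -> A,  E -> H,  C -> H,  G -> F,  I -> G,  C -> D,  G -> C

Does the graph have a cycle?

Yes

DFS with white/gray/black marking, starting from F:
F gray
  D gray
    A gray
      E gray
        C gray
          H gray
          H black
          J gray
            B gray
              B→H: H black — skip
              B→D: D is gray → back edge
Back edge found, so a cycle exists: D → A → E → C → J → B → D.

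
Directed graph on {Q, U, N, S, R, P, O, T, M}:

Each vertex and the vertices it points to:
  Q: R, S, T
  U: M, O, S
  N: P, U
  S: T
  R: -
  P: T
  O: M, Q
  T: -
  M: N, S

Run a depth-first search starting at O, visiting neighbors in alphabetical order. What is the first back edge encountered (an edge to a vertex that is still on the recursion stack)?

U→M

DFS from O (visiting neighbors in alphabetical order); mark gray on enter, black on exit:
O gray
  M gray
    N gray
      P gray
        T gray
        T black
      P black
      U gray
        U→M: M is gray → back edge
First back edge: U → M.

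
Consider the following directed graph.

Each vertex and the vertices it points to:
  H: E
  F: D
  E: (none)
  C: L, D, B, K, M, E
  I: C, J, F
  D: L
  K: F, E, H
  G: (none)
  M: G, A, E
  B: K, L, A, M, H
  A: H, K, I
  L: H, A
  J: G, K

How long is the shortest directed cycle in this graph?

For each vertex v, BFS finds the shortest path from v back to v.
The shortest such closed walk is I → C → L → A → I, length 4.

4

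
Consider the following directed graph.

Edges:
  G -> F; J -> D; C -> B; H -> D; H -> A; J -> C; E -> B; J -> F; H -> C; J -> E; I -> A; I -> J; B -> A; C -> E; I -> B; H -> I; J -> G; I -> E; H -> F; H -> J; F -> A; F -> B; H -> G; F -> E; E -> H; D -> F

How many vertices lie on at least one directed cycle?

8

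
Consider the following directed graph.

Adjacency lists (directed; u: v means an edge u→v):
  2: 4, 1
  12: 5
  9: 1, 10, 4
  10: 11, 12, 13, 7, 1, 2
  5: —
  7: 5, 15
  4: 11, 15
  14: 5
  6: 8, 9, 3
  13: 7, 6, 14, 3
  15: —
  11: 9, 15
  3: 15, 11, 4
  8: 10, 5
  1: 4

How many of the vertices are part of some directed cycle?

A vertex is on a directed cycle iff it belongs to a strongly connected component of size ≥ 2 (or has a self-loop).
The vertices on cycles are {1, 2, 3, 4, 6, 8, 9, 10, 11, 13} — 10 in total.

10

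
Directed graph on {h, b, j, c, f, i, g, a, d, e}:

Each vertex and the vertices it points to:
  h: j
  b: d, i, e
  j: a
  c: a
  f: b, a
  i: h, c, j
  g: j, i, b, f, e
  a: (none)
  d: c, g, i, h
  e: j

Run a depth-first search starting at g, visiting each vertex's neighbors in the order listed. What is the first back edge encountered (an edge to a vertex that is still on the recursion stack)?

d->g

DFS from g (visiting each vertex's neighbors in the order listed); mark gray on enter, black on exit:
g gray
  j gray
    a gray
    a black
  j black
  i gray
    h gray
      h→j: j black — skip
    h black
    c gray
      c→a: a black — skip
    c black
    i→j: j black — skip
  i black
  b gray
    d gray
      d→c: c black — skip
      d→g: g is gray → back edge
First back edge: d → g.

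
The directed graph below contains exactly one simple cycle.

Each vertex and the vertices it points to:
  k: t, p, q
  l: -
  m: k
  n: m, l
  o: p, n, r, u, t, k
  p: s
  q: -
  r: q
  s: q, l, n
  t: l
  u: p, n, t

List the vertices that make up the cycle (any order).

DFS with gray/black marking from k:
k gray
  t gray
    l gray
    l black
  t black
  p gray
    s gray
      q gray
      q black
      s→l: l black — skip
      n gray
        m gray
          m→k: k is gray → back edge
Back edge closes the cycle k → p → s → n → m → k; its vertices are {k, m, n, p, s}.

k, m, n, p, s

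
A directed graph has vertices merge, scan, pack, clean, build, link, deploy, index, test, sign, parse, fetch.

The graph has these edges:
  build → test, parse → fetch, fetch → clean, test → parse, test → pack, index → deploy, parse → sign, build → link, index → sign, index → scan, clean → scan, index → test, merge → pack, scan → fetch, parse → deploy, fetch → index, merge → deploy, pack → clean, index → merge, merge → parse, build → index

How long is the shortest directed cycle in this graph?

For each vertex v, BFS finds the shortest path from v back to v.
The shortest such closed walk is fetch → index → scan → fetch, length 3.

3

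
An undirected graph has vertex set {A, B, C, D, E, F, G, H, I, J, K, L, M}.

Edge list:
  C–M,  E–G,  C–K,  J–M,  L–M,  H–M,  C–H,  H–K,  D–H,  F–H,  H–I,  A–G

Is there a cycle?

Yes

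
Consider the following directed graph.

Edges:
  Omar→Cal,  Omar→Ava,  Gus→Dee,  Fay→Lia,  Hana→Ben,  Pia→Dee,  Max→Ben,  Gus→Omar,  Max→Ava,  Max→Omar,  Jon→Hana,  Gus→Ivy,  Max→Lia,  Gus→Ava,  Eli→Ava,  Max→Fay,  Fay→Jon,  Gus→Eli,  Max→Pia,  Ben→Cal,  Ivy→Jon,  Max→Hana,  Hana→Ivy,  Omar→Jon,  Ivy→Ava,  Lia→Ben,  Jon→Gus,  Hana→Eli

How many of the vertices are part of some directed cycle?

5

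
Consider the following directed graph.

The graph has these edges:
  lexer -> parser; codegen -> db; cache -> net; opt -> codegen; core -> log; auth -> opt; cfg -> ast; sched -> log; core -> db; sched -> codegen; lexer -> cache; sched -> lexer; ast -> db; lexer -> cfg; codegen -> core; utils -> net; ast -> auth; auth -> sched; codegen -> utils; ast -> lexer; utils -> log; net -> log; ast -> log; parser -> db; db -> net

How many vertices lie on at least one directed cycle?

A vertex is on a directed cycle iff it belongs to a strongly connected component of size ≥ 2 (or has a self-loop).
The vertices on cycles are {ast, cfg, auth, lexer, sched} — 5 in total.

5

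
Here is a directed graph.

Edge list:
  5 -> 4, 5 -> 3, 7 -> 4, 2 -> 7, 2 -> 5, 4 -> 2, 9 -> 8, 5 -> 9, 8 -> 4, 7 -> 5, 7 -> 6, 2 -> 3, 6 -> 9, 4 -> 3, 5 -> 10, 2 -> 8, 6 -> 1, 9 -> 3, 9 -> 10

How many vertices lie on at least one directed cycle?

A vertex is on a directed cycle iff it belongs to a strongly connected component of size ≥ 2 (or has a self-loop).
The vertices on cycles are {2, 4, 5, 6, 7, 8, 9} — 7 in total.

7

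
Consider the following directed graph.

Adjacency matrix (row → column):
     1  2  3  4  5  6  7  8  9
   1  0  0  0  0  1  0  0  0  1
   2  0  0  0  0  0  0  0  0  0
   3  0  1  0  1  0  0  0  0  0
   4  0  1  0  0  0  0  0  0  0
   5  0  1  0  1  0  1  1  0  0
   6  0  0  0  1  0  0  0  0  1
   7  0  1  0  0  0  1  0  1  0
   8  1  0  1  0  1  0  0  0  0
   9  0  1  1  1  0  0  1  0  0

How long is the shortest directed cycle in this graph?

3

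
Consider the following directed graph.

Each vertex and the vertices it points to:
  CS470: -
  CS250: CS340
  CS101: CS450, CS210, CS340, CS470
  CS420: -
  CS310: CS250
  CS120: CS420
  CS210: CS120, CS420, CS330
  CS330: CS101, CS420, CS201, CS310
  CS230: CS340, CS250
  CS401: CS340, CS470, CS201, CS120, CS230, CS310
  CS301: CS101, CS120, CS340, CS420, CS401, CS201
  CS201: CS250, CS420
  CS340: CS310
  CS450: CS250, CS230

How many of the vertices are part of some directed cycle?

A vertex is on a directed cycle iff it belongs to a strongly connected component of size ≥ 2 (or has a self-loop).
The vertices on cycles are {CS101, CS210, CS250, CS310, CS330, CS340} — 6 in total.

6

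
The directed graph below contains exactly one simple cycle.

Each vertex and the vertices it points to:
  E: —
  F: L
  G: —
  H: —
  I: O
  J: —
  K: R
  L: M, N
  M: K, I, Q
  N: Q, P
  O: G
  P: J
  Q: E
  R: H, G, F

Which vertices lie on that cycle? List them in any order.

DFS with gray/black marking from L:
L gray
  M gray
    K gray
      R gray
        H gray
        H black
        G gray
        G black
        F gray
          F→L: L is gray → back edge
Back edge closes the cycle L → M → K → R → F → L; its vertices are {F, K, L, M, R}.

F, K, L, M, R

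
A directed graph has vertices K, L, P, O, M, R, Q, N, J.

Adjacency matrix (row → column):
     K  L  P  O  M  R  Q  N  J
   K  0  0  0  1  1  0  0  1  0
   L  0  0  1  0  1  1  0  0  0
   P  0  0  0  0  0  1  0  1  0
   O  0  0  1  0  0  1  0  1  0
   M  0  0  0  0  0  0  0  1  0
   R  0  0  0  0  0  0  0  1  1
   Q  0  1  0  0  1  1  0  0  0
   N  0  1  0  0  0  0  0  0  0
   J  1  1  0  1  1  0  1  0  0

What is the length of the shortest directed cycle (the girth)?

3

For each vertex v, BFS finds the shortest path from v back to v.
The shortest such closed walk is J → Q → R → J, length 3.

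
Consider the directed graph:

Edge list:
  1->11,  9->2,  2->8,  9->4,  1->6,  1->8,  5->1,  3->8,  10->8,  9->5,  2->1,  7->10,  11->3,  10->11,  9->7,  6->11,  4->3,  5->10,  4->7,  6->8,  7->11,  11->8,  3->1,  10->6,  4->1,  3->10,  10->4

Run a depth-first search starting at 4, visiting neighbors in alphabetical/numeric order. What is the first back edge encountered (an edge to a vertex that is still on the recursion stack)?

3->1

DFS from 4 (visiting neighbors in alphabetical/numeric order); mark gray on enter, black on exit:
4 gray
  1 gray
    6 gray
      8 gray
      8 black
      11 gray
        3 gray
          3→1: 1 is gray → back edge
First back edge: 3 → 1.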